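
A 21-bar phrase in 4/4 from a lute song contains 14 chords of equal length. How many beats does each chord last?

21 bars × 4 beats/bar = 84 beats total.
84 beats ÷ 14 chords = 6 beats per chord.

6 beats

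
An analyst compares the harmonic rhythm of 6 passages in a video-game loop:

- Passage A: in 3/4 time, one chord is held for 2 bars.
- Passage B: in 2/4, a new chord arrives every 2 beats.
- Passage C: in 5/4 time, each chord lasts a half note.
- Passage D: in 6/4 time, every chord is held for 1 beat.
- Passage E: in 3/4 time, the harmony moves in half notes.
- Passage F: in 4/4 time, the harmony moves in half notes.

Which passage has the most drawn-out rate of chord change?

A: 3 beats/bar ÷ 6 beats/chord = 0.5 chords/bar.
B: 2 beats/bar ÷ 2 beats/chord = 1 chord/bar.
C: 5 beats/bar ÷ 2 beats/chord = 2.5 chords/bar.
D: 6 beats/bar ÷ 1 beat/chord = 6 chords/bar.
E: 3 beats/bar ÷ 2 beats/chord = 1.5 chords/bar.
F: 4 beats/bar ÷ 2 beats/chord = 2 chords/bar.
Slowest is A at 0.5 chords/bar.

Passage A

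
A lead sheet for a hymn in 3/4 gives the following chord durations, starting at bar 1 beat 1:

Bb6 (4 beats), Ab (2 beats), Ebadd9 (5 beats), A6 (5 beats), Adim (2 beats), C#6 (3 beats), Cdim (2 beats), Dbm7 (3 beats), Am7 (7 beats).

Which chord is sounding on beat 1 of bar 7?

C#6

Beat 1 of bar 7 is beat (7−1)×3 + 1 = 19 overall.
Running totals: Bb6 ends at 4, Ab ends at 6, Ebadd9 ends at 11, A6 ends at 16, Adim ends at 18, C#6 ends at 21.
Beat 19 falls within C#6.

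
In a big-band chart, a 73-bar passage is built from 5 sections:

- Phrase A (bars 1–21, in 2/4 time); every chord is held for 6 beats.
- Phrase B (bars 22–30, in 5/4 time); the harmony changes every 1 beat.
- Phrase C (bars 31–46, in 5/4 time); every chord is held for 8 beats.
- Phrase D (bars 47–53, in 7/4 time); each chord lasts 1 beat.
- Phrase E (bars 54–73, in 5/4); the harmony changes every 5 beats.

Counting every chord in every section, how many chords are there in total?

A: 21·2 = 42 beats, 42/6 = 7 chords.
B: 9·5 = 45 beats, 45/1 = 45 chords.
C: 16·5 = 80 beats, 80/8 = 10 chords.
D: 7·7 = 49 beats, 49/1 = 49 chords.
E: 20·5 = 100 beats, 100/5 = 20 chords.
Total: 7 + 45 + 10 + 49 + 20 = 131.

131 chords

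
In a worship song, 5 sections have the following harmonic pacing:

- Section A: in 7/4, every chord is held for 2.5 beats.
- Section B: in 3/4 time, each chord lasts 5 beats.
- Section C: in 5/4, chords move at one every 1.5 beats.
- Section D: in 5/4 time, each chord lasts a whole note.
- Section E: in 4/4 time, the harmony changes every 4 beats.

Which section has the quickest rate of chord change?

A: 7/2.5 = 2.8 chords/bar.
B: 3/5 = 0.6 chords/bar.
C: 5/1.5 = 10/3 chords/bar.
D: 5/4 = 1.25 chords/bar.
E: 4/4 = 1 chord/bar.
Fastest is C at 10/3 chords/bar.

Section C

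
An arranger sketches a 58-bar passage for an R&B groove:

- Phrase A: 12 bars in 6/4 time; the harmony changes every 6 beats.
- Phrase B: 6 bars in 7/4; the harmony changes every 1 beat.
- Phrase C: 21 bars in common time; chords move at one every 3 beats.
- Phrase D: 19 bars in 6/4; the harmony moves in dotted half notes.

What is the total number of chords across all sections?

A: 12·6 = 72 beats, 72/6 = 12 chords.
B: 6·7 = 42 beats, 42/1 = 42 chords.
C: 21·4 = 84 beats, 84/3 = 28 chords.
D: 19·6 = 114 beats, 114/3 = 38 chords.
Total: 12 + 42 + 28 + 38 = 120.

120 chords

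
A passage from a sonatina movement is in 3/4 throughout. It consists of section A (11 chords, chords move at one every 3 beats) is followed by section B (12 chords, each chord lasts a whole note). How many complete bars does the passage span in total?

27 bars

A: 11 × 3 = 33 beats = 11 bars.
B: 12 × 4 = 48 beats = 16 bars.
Total: 11 + 16 = 27 bars.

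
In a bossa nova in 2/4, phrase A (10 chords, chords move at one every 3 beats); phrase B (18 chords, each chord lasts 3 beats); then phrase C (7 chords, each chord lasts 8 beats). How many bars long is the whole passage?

70 bars

A: 10 × 3 = 30 beats = 15 bars.
B: 18 × 3 = 54 beats = 27 bars.
C: 7 × 8 = 56 beats = 28 bars.
Total: 15 + 27 + 28 = 70 bars.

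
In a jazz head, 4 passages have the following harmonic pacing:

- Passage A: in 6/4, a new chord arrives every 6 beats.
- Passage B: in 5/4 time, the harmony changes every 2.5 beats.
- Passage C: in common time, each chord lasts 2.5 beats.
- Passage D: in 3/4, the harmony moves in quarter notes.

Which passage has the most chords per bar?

Passage D

A: each chord is 6 beats in 6/4, so 1 per bar.
B: each chord is 2.5 beats in 5/4, so 2 per bar.
C: each chord is 2.5 beats in 4/4, so 1.6 per bar.
D: each chord is 1 beat in 3/4, so 3 per bar.
Fastest is D at 3 chords/bar.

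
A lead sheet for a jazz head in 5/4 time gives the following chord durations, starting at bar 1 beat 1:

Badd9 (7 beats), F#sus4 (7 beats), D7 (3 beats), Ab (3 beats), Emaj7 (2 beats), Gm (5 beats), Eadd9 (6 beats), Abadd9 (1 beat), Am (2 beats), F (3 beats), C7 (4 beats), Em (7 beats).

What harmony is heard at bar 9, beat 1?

C7

Beat 1 of bar 9 is beat (9−1)×5 + 1 = 41 overall.
Running totals: Badd9 ends at 7, F#sus4 ends at 14, D7 ends at 17, Ab ends at 20, Emaj7 ends at 22, Gm ends at 27, Eadd9 ends at 33, Abadd9 ends at 34, Am ends at 36, F ends at 39, C7 ends at 43.
Beat 41 falls within C7.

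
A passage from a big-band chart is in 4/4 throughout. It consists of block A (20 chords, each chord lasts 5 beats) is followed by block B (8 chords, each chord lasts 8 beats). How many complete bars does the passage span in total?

A: 20 × 5 = 100 beats = 25 bars.
B: 8 × 8 = 64 beats = 16 bars.
Total: 25 + 16 = 41 bars.

41 bars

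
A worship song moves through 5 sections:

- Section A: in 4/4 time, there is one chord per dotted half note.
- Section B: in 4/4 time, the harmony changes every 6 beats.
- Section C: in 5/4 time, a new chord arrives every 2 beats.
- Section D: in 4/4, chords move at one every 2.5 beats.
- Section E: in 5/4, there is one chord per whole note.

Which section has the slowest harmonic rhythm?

A: 4 beats/bar ÷ 3 beats/chord = 4/3 chords/bar.
B: 4 beats/bar ÷ 6 beats/chord = 2/3 chords/bar.
C: 5 beats/bar ÷ 2 beats/chord = 2.5 chords/bar.
D: 4 beats/bar ÷ 2.5 beats/chord = 1.6 chords/bar.
E: 5 beats/bar ÷ 4 beats/chord = 1.25 chords/bar.
Slowest is B at 2/3 chords/bar.

Section B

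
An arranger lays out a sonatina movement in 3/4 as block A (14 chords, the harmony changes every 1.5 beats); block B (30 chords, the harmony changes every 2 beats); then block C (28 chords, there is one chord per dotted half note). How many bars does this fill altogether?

A: 14 × 1.5 = 21 beats = 7 bars.
B: 30 × 2 = 60 beats = 20 bars.
C: 28 × 3 = 84 beats = 28 bars.
Total: 7 + 20 + 28 = 55 bars.

55 bars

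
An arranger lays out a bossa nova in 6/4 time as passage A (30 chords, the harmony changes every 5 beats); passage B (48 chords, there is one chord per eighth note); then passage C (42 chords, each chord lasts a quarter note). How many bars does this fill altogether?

36 bars

A: 30 × 5 = 150 beats = 25 bars.
B: 48 × 0.5 = 24 beats = 4 bars.
C: 42 × 1 = 42 beats = 7 bars.
Total: 25 + 4 + 7 = 36 bars.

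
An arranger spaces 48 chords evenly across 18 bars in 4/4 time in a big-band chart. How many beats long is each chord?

18 bars × 4 beats/bar = 72 beats total.
72 beats ÷ 48 chords = 1.5 beats per chord.
(That is a dotted quarter note.)

1.5 beats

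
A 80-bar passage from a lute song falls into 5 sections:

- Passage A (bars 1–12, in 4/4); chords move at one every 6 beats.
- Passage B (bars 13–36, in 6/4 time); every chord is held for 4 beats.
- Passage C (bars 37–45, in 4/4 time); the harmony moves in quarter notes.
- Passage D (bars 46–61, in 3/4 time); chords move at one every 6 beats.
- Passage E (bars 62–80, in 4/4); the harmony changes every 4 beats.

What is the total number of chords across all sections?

107 chords

A: 12 bars × 4 beats = 48 beats; 6 beats/chord → 8 chords.
B: 24 bars × 6 beats = 144 beats; 4 beats/chord → 36 chords.
C: 9 bars × 4 beats = 36 beats; 1 beat/chord → 36 chords.
D: 16 bars × 3 beats = 48 beats; 6 beats/chord → 8 chords.
E: 19 bars × 4 beats = 76 beats; 4 beats/chord → 19 chords.
Total: 8 + 36 + 36 + 8 + 19 = 107.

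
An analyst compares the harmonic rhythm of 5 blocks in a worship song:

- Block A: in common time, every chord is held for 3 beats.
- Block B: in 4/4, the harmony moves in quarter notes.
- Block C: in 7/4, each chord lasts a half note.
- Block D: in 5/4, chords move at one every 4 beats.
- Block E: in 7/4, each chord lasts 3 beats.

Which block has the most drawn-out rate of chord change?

Block D

A: 4 beats/bar ÷ 3 beats/chord = 4/3 chords/bar.
B: 4 beats/bar ÷ 1 beat/chord = 4 chords/bar.
C: 7 beats/bar ÷ 2 beats/chord = 3.5 chords/bar.
D: 5 beats/bar ÷ 4 beats/chord = 1.25 chords/bar.
E: 7 beats/bar ÷ 3 beats/chord = 7/3 chords/bar.
Slowest is D at 1.25 chords/bar.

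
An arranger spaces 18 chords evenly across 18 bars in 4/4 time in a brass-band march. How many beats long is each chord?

18 bars × 4 beats/bar = 72 beats total.
72 beats ÷ 18 chords = 4 beats per chord.
(That is a whole note.)

4 beats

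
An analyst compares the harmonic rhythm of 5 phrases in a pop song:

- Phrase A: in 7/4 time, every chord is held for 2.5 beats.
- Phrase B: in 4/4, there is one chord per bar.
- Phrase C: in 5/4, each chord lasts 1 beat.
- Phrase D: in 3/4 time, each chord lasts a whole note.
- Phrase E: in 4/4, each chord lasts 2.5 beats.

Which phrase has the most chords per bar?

Phrase C

A: 7 beats/bar ÷ 2.5 beats/chord = 2.8 chords/bar.
B: 4 beats/bar ÷ 4 beats/chord = 1 chord/bar.
C: 5 beats/bar ÷ 1 beat/chord = 5 chords/bar.
D: 3 beats/bar ÷ 4 beats/chord = 0.75 chords/bar.
E: 4 beats/bar ÷ 2.5 beats/chord = 1.6 chords/bar.
Fastest is C at 5 chords/bar.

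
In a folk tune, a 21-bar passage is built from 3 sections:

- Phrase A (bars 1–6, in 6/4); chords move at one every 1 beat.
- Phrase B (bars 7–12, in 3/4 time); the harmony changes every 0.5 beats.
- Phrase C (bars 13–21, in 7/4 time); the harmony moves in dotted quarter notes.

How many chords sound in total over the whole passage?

A: 6·6 = 36 beats, 36/1 = 36 chords.
B: 6·3 = 18 beats, 18/0.5 = 36 chords.
C: 9·7 = 63 beats, 63/1.5 = 42 chords.
Total: 36 + 36 + 42 = 114.

114 chords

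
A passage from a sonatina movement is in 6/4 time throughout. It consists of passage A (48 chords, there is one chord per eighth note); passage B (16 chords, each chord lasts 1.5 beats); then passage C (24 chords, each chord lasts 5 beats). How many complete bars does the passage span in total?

28 bars

A: 48 × 0.5 = 24 beats = 4 bars.
B: 16 × 1.5 = 24 beats = 4 bars.
C: 24 × 5 = 120 beats = 20 bars.
Total: 4 + 4 + 20 = 28 bars.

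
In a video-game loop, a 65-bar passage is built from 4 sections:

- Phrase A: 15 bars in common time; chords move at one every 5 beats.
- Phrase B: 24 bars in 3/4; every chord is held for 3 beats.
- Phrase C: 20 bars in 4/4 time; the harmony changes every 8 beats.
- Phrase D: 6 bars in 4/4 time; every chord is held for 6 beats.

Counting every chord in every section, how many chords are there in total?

A: 15·4 = 60 beats, 60/5 = 12 chords.
B: 24·3 = 72 beats, 72/3 = 24 chords.
C: 20·4 = 80 beats, 80/8 = 10 chords.
D: 6·4 = 24 beats, 24/6 = 4 chords.
Total: 12 + 24 + 10 + 4 = 50.

50 chords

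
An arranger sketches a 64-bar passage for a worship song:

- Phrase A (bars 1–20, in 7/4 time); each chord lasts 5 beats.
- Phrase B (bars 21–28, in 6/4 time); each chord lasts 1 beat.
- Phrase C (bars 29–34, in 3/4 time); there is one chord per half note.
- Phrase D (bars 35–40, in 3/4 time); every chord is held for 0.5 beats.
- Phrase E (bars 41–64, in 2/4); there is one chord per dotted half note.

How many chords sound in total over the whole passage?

A has 140 beats and chords last 5 each, so 28 chords.
B has 48 beats and chords last 1 each, so 48 chords.
C has 18 beats and chords last 2 each, so 9 chords.
D has 18 beats and chords last 0.5 each, so 36 chords.
E has 48 beats and chords last 3 each, so 16 chords.
Total: 28 + 48 + 9 + 36 + 16 = 137.

137 chords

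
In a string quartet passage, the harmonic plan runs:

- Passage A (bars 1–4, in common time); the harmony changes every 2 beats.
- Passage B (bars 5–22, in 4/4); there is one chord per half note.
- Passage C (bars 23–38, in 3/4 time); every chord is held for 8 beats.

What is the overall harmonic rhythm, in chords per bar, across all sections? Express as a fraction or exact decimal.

25/19 chords per bar

A: 4 × 4 = 16 beats ÷ 2 = 8 chords.
B: 18 × 4 = 72 beats ÷ 2 = 36 chords.
C: 16 × 3 = 48 beats ÷ 8 = 6 chords.
Overall: 50 chords over 38 bars → 50/38 = 25/19 chords per bar.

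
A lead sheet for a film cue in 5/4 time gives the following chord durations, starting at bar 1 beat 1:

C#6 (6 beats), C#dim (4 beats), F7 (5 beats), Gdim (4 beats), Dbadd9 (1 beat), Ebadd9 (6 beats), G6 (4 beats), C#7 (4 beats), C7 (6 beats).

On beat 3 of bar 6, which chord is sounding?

Beat 3 of bar 6 is beat (6−1)×5 + 3 = 28 overall.
Running totals: C#6 ends at 6, C#dim ends at 10, F7 ends at 15, Gdim ends at 19, Dbadd9 ends at 20, Ebadd9 ends at 26, G6 ends at 30.
Beat 28 falls within G6.

G6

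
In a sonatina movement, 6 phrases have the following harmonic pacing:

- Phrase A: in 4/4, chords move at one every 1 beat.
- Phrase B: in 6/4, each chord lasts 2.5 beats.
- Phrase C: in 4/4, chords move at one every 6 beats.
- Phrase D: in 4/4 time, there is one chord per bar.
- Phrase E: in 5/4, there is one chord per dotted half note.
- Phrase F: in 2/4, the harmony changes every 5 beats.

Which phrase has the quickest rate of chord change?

Phrase A

A: 4 beats/bar ÷ 1 beat/chord = 4 chords/bar.
B: 6 beats/bar ÷ 2.5 beats/chord = 2.4 chords/bar.
C: 4 beats/bar ÷ 6 beats/chord = 2/3 chords/bar.
D: 4 beats/bar ÷ 4 beats/chord = 1 chord/bar.
E: 5 beats/bar ÷ 3 beats/chord = 5/3 chords/bar.
F: 2 beats/bar ÷ 5 beats/chord = 0.4 chords/bar.
Fastest is A at 4 chords/bar.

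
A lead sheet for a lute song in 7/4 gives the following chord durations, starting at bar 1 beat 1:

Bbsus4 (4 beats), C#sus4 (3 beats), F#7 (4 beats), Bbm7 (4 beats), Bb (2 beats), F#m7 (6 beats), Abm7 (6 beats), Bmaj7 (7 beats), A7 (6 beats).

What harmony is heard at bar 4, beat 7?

Beat 7 of bar 4 is beat (4−1)×7 + 7 = 28 overall.
Running totals: Bbsus4 ends at 4, C#sus4 ends at 7, F#7 ends at 11, Bbm7 ends at 15, Bb ends at 17, F#m7 ends at 23, Abm7 ends at 29.
Beat 28 falls within Abm7.

Abm7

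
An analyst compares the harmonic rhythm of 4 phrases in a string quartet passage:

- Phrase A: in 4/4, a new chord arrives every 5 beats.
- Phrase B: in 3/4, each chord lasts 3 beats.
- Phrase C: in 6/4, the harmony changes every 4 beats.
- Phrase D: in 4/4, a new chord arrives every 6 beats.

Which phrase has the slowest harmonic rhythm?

A: each chord is 5 beats in 4/4, so 0.8 per bar.
B: each chord is 3 beats in 3/4, so 1 per bar.
C: each chord is 4 beats in 6/4, so 1.5 per bar.
D: each chord is 6 beats in 4/4, so 2/3 per bar.
Slowest is D at 2/3 chords/bar.

Phrase D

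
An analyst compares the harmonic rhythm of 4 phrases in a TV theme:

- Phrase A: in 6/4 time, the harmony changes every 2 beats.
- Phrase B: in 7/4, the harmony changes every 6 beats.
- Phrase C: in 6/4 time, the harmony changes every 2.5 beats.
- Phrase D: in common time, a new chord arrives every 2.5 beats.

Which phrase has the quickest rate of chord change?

A: each chord is 2 beats in 6/4, so 3 per bar.
B: each chord is 6 beats in 7/4, so 7/6 per bar.
C: each chord is 2.5 beats in 6/4, so 2.4 per bar.
D: each chord is 2.5 beats in 4/4, so 1.6 per bar.
Fastest is A at 3 chords/bar.

Phrase A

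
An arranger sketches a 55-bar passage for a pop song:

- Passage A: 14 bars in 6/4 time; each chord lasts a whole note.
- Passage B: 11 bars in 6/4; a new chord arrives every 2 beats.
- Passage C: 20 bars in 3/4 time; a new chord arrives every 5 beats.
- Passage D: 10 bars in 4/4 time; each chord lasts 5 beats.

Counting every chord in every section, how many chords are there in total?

74 chords

A: 14·6 = 84 beats, 84/4 = 21 chords.
B: 11·6 = 66 beats, 66/2 = 33 chords.
C: 20·3 = 60 beats, 60/5 = 12 chords.
D: 10·4 = 40 beats, 40/5 = 8 chords.
Total: 21 + 33 + 12 + 8 = 74.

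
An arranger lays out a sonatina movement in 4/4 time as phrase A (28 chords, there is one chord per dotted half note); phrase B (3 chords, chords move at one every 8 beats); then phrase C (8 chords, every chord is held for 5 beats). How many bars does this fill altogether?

A: 28 × 3 = 84 beats = 21 bars.
B: 3 × 8 = 24 beats = 6 bars.
C: 8 × 5 = 40 beats = 10 bars.
Total: 21 + 6 + 10 = 37 bars.

37 bars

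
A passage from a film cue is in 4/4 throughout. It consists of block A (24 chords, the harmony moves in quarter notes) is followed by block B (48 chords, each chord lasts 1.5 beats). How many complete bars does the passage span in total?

24 bars

A: 24 × 1 = 24 beats = 6 bars.
B: 48 × 1.5 = 72 beats = 18 bars.
Total: 6 + 18 = 24 bars.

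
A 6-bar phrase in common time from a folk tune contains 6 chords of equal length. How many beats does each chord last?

6 bars × 4 beats/bar = 24 beats total.
24 beats ÷ 6 chords = 4 beats per chord.
(That is a whole note.)

4 beats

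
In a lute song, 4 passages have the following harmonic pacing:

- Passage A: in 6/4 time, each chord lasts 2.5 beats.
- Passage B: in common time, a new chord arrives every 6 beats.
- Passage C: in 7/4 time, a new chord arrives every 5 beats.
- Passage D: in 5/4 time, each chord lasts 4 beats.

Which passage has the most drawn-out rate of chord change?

Passage B

A: 6/2.5 = 2.4 chords/bar.
B: 4/6 = 2/3 chords/bar.
C: 7/5 = 1.4 chords/bar.
D: 5/4 = 1.25 chords/bar.
Slowest is B at 2/3 chords/bar.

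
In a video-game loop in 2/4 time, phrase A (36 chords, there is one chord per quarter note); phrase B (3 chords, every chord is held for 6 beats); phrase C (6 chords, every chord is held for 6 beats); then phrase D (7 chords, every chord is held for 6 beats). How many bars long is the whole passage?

A: 36 × 1 = 36 beats = 18 bars.
B: 3 × 6 = 18 beats = 9 bars.
C: 6 × 6 = 36 beats = 18 bars.
D: 7 × 6 = 42 beats = 21 bars.
Total: 18 + 9 + 18 + 21 = 66 bars.

66 bars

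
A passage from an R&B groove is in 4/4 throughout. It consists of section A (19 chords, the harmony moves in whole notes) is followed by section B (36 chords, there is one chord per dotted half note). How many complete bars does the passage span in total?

A: 19 × 4 = 76 beats = 19 bars.
B: 36 × 3 = 108 beats = 27 bars.
Total: 19 + 27 = 46 bars.

46 bars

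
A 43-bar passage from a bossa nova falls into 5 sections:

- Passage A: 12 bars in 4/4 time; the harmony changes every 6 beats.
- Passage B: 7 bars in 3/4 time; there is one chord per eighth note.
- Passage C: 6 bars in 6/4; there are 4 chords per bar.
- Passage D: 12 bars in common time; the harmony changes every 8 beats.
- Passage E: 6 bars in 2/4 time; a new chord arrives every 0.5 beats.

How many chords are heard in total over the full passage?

104 chords

A has 48 beats and chords last 6 each, so 8 chords.
B has 21 beats and chords last 0.5 each, so 42 chords.
C has 36 beats and chords last 1.5 each, so 24 chords.
D has 48 beats and chords last 8 each, so 6 chords.
E has 12 beats and chords last 0.5 each, so 24 chords.
Total: 8 + 42 + 24 + 6 + 24 = 104.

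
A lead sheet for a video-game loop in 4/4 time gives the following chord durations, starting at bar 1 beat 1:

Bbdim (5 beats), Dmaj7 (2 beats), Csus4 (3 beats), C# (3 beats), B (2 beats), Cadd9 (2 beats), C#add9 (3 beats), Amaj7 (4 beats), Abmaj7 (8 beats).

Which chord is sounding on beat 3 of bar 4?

B

Beat 3 of bar 4 is beat (4−1)×4 + 3 = 15 overall.
Running totals: Bbdim ends at 5, Dmaj7 ends at 7, Csus4 ends at 10, C# ends at 13, B ends at 15.
Beat 15 falls within B.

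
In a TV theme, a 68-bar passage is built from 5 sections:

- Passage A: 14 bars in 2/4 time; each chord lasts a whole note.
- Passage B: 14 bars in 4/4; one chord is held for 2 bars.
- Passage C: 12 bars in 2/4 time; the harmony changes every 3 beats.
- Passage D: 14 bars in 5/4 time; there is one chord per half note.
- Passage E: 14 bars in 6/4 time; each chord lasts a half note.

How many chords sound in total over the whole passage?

A: 14·2 = 28 beats, 28/4 = 7 chords.
B: 14·4 = 56 beats, 56/8 = 7 chords.
C: 12·2 = 24 beats, 24/3 = 8 chords.
D: 14·5 = 70 beats, 70/2 = 35 chords.
E: 14·6 = 84 beats, 84/2 = 42 chords.
Total: 7 + 7 + 8 + 35 + 42 = 99.

99 chords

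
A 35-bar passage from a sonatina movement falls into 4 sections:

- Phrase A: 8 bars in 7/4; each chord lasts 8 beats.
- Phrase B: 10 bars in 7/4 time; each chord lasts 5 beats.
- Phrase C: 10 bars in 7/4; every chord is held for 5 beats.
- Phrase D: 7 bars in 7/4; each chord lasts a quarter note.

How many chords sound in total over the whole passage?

A: 8·7 = 56 beats, 56/8 = 7 chords.
B: 10·7 = 70 beats, 70/5 = 14 chords.
C: 10·7 = 70 beats, 70/5 = 14 chords.
D: 7·7 = 49 beats, 49/1 = 49 chords.
Total: 7 + 14 + 14 + 49 = 84.

84 chords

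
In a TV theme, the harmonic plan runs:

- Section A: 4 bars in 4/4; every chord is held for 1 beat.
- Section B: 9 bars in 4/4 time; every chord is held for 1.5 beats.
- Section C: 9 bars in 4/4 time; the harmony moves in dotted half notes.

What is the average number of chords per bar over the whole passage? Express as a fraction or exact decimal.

A: 4 bars of 4 beats is 16 beats; at 1 beat each that's 16 chords.
B: 9 bars of 4 beats is 36 beats; at 1.5 beats each that's 24 chords.
C: 9 bars of 4 beats is 36 beats; at 3 beats each that's 12 chords.
Overall: 52 chords over 22 bars → 52/22 = 26/11 chords per bar.

26/11 chords per bar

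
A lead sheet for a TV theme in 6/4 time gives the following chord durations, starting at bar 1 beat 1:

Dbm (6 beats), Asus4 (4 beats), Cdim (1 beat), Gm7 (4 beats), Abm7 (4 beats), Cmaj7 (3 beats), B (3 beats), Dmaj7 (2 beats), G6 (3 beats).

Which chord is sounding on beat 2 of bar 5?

Dmaj7

Beat 2 of bar 5 is beat (5−1)×6 + 2 = 26 overall.
Running totals: Dbm ends at 6, Asus4 ends at 10, Cdim ends at 11, Gm7 ends at 15, Abm7 ends at 19, Cmaj7 ends at 22, B ends at 25, Dmaj7 ends at 27.
Beat 26 falls within Dmaj7.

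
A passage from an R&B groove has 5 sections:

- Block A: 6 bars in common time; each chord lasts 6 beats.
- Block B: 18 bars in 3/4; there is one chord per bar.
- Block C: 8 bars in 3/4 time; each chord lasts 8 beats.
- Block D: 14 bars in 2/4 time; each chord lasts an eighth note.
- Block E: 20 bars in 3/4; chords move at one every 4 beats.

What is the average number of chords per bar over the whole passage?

16/11 chords per bar

A: 6 bars of 4 beats is 24 beats; at 6 beats each that's 4 chords.
B: 18 bars of 3 beats is 54 beats; at 3 beats each that's 18 chords.
C: 8 bars of 3 beats is 24 beats; at 8 beats each that's 3 chords.
D: 14 bars of 2 beats is 28 beats; at 0.5 beats each that's 56 chords.
E: 20 bars of 3 beats is 60 beats; at 4 beats each that's 15 chords.
Overall: 96 chords over 66 bars → 96/66 = 16/11 chords per bar.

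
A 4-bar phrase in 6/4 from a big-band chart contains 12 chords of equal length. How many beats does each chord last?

4 bars × 6 beats/bar = 24 beats total.
24 beats ÷ 12 chords = 2 beats per chord.
(That is a half note.)

2 beats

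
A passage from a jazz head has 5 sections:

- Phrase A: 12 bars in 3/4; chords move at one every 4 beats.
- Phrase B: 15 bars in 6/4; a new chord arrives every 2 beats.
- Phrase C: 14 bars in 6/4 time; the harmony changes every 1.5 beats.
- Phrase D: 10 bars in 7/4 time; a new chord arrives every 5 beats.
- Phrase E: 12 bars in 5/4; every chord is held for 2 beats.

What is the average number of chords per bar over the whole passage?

A: 12 bars of 3 beats is 36 beats; at 4 beats each that's 9 chords.
B: 15 bars of 6 beats is 90 beats; at 2 beats each that's 45 chords.
C: 14 bars of 6 beats is 84 beats; at 1.5 beats each that's 56 chords.
D: 10 bars of 7 beats is 70 beats; at 5 beats each that's 14 chords.
E: 12 bars of 5 beats is 60 beats; at 2 beats each that's 30 chords.
Overall: 154 chords over 63 bars → 154/63 = 22/9 chords per bar.

22/9 chords per bar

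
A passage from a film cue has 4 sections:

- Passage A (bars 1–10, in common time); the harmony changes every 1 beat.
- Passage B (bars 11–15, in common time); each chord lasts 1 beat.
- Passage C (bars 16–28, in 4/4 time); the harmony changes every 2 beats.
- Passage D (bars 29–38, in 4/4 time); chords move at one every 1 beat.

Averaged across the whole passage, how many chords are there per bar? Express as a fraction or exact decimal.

63/19 chords per bar

A: 10 bars of 4 beats is 40 beats; at 1 beat each that's 40 chords.
B: 5 bars of 4 beats is 20 beats; at 1 beat each that's 20 chords.
C: 13 bars of 4 beats is 52 beats; at 2 beats each that's 26 chords.
D: 10 bars of 4 beats is 40 beats; at 1 beat each that's 40 chords.
Overall: 126 chords over 38 bars → 126/38 = 63/19 chords per bar.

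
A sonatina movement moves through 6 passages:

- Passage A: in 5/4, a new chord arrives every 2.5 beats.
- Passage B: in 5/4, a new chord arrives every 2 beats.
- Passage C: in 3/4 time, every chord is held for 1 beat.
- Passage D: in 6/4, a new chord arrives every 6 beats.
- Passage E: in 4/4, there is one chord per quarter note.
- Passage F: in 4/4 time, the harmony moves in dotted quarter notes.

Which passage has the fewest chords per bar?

Passage D

A: 5/2.5 = 2 chords/bar.
B: 5/2 = 2.5 chords/bar.
C: 3/1 = 3 chords/bar.
D: 6/6 = 1 chord/bar.
E: 4/1 = 4 chords/bar.
F: 4/1.5 = 8/3 chords/bar.
Slowest is D at 1 chords/bar.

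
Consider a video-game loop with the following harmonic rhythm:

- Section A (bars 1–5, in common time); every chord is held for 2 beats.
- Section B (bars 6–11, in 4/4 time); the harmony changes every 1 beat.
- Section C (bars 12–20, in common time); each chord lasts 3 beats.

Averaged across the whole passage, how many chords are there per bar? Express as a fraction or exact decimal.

A: 5 bars of 4 beats is 20 beats; at 2 beats each that's 10 chords.
B: 6 bars of 4 beats is 24 beats; at 1 beat each that's 24 chords.
C: 9 bars of 4 beats is 36 beats; at 3 beats each that's 12 chords.
Overall: 46 chords over 20 bars → 46/20 = 2.3 chords per bar.

2.3 chords per bar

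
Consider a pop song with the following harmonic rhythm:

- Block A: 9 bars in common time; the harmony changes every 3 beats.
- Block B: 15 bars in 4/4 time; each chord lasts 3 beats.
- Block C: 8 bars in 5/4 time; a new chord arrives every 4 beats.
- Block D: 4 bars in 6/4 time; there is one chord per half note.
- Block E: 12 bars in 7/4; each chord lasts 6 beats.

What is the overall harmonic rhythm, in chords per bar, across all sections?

A: 9 bars of 4 beats is 36 beats; at 3 beats each that's 12 chords.
B: 15 bars of 4 beats is 60 beats; at 3 beats each that's 20 chords.
C: 8 bars of 5 beats is 40 beats; at 4 beats each that's 10 chords.
D: 4 bars of 6 beats is 24 beats; at 2 beats each that's 12 chords.
E: 12 bars of 7 beats is 84 beats; at 6 beats each that's 14 chords.
Overall: 68 chords over 48 bars → 68/48 = 17/12 chords per bar.

17/12 chords per bar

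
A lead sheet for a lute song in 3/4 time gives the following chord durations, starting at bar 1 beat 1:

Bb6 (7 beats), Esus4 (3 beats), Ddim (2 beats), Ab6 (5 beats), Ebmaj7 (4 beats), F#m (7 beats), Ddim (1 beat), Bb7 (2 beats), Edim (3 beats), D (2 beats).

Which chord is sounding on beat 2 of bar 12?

D

Beat 2 of bar 12 is beat (12−1)×3 + 2 = 35 overall.
Running totals: Bb6 ends at 7, Esus4 ends at 10, Ddim ends at 12, Ab6 ends at 17, Ebmaj7 ends at 21, F#m ends at 28, Ddim ends at 29, Bb7 ends at 31, Edim ends at 34, D ends at 36.
Beat 35 falls within D.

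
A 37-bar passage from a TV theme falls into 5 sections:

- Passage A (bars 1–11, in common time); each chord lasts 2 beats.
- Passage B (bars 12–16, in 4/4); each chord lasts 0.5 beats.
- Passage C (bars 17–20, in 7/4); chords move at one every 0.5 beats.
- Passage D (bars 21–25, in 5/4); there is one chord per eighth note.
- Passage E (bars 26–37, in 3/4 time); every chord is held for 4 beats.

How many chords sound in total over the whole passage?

A has 44 beats and chords last 2 each, so 22 chords.
B has 20 beats and chords last 0.5 each, so 40 chords.
C has 28 beats and chords last 0.5 each, so 56 chords.
D has 25 beats and chords last 0.5 each, so 50 chords.
E has 36 beats and chords last 4 each, so 9 chords.
Total: 22 + 40 + 56 + 50 + 9 = 177.

177 chords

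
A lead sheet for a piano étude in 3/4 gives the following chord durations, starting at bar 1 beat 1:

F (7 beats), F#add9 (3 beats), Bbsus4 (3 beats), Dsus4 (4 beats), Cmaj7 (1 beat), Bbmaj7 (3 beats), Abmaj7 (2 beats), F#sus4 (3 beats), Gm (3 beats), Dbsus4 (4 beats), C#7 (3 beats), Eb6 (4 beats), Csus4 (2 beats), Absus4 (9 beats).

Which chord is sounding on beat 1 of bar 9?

Beat 1 of bar 9 is beat (9−1)×3 + 1 = 25 overall.
Running totals: F ends at 7, F#add9 ends at 10, Bbsus4 ends at 13, Dsus4 ends at 17, Cmaj7 ends at 18, Bbmaj7 ends at 21, Abmaj7 ends at 23, F#sus4 ends at 26.
Beat 25 falls within F#sus4.

F#sus4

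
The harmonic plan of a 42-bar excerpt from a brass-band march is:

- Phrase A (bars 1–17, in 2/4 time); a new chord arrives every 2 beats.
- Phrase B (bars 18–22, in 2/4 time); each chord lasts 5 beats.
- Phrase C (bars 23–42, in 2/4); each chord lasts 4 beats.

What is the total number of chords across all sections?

A: 17·2 = 34 beats, 34/2 = 17 chords.
B: 5·2 = 10 beats, 10/5 = 2 chords.
C: 20·2 = 40 beats, 40/4 = 10 chords.
Total: 17 + 2 + 10 = 29.

29 chords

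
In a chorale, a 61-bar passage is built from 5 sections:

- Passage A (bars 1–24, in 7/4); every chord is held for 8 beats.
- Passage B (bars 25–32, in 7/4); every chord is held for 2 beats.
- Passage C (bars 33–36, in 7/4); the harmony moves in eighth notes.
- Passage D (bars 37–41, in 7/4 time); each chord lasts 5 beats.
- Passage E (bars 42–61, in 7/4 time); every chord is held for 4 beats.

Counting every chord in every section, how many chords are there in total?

147 chords

A: 24 bars × 7 beats = 168 beats; 8 beats/chord → 21 chords.
B: 8 bars × 7 beats = 56 beats; 2 beats/chord → 28 chords.
C: 4 bars × 7 beats = 28 beats; 0.5 beats/chord → 56 chords.
D: 5 bars × 7 beats = 35 beats; 5 beats/chord → 7 chords.
E: 20 bars × 7 beats = 140 beats; 4 beats/chord → 35 chords.
Total: 21 + 28 + 56 + 7 + 35 = 147.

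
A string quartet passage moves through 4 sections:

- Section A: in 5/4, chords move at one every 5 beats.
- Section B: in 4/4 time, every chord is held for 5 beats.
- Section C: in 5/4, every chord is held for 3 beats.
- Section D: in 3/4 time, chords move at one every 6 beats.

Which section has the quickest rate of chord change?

Section C

A: 5 beats/bar ÷ 5 beats/chord = 1 chord/bar.
B: 4 beats/bar ÷ 5 beats/chord = 0.8 chords/bar.
C: 5 beats/bar ÷ 3 beats/chord = 5/3 chords/bar.
D: 3 beats/bar ÷ 6 beats/chord = 0.5 chords/bar.
Fastest is C at 5/3 chords/bar.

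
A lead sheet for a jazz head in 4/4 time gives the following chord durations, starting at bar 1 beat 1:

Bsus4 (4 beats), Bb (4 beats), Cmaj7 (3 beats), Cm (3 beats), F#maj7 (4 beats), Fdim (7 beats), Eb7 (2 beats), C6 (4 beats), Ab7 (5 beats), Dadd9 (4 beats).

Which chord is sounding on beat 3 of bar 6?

Beat 3 of bar 6 is beat (6−1)×4 + 3 = 23 overall.
Running totals: Bsus4 ends at 4, Bb ends at 8, Cmaj7 ends at 11, Cm ends at 14, F#maj7 ends at 18, Fdim ends at 25.
Beat 23 falls within Fdim.

Fdim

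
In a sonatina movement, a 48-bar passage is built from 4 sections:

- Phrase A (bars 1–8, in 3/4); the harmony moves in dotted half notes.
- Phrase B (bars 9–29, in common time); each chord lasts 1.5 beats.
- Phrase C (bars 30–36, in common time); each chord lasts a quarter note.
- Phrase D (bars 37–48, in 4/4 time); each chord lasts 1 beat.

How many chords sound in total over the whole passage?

140 chords

A: 8·3 = 24 beats, 24/3 = 8 chords.
B: 21·4 = 84 beats, 84/1.5 = 56 chords.
C: 7·4 = 28 beats, 28/1 = 28 chords.
D: 12·4 = 48 beats, 48/1 = 48 chords.
Total: 8 + 56 + 28 + 48 = 140.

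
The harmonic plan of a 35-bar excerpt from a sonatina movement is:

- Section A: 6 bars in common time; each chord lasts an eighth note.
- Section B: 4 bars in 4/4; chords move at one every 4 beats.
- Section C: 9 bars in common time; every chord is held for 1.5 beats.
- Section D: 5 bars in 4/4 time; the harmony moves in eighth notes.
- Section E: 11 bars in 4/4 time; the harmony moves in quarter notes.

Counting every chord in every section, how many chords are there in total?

160 chords

A: 6 bars × 4 beats = 24 beats; 0.5 beats/chord → 48 chords.
B: 4 bars × 4 beats = 16 beats; 4 beats/chord → 4 chords.
C: 9 bars × 4 beats = 36 beats; 1.5 beats/chord → 24 chords.
D: 5 bars × 4 beats = 20 beats; 0.5 beats/chord → 40 chords.
E: 11 bars × 4 beats = 44 beats; 1 beat/chord → 44 chords.
Total: 48 + 4 + 24 + 40 + 44 = 160.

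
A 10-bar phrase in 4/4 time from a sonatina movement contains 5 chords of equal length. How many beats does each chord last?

10 bars × 4 beats/bar = 40 beats total.
40 beats ÷ 5 chords = 8 beats per chord.

8 beats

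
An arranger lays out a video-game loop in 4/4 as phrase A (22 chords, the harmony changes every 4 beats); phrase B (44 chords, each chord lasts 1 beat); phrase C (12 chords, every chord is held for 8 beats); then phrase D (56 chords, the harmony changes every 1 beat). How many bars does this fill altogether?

A: 22 × 4 = 88 beats = 22 bars.
B: 44 × 1 = 44 beats = 11 bars.
C: 12 × 8 = 96 beats = 24 bars.
D: 56 × 1 = 56 beats = 14 bars.
Total: 22 + 11 + 24 + 14 = 71 bars.

71 bars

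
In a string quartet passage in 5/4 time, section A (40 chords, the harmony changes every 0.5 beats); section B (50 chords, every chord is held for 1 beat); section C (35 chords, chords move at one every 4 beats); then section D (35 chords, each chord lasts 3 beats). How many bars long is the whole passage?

63 bars

A: 40 × 0.5 = 20 beats = 4 bars.
B: 50 × 1 = 50 beats = 10 bars.
C: 35 × 4 = 140 beats = 28 bars.
D: 35 × 3 = 105 beats = 21 bars.
Total: 4 + 10 + 28 + 21 = 63 bars.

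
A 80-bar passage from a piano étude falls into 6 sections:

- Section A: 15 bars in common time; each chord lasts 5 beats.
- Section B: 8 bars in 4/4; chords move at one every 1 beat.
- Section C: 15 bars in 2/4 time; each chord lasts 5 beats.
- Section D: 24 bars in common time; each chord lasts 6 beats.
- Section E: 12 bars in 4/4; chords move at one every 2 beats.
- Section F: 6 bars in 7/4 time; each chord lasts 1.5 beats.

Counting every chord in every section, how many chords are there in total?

A: 15 bars × 4 beats = 60 beats; 5 beats/chord → 12 chords.
B: 8 bars × 4 beats = 32 beats; 1 beat/chord → 32 chords.
C: 15 bars × 2 beats = 30 beats; 5 beats/chord → 6 chords.
D: 24 bars × 4 beats = 96 beats; 6 beats/chord → 16 chords.
E: 12 bars × 4 beats = 48 beats; 2 beats/chord → 24 chords.
F: 6 bars × 7 beats = 42 beats; 1.5 beats/chord → 28 chords.
Total: 12 + 32 + 6 + 16 + 24 + 28 = 118.

118 chords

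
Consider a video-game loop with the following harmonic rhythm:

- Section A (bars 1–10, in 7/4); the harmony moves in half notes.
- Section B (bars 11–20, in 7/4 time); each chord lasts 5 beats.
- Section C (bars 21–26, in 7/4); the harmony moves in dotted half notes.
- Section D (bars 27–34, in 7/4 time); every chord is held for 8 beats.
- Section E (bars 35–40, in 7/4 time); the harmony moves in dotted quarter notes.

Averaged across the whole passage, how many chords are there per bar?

2.45 chords per bar

A: 10 × 7 = 70 beats ÷ 2 = 35 chords.
B: 10 × 7 = 70 beats ÷ 5 = 14 chords.
C: 6 × 7 = 42 beats ÷ 3 = 14 chords.
D: 8 × 7 = 56 beats ÷ 8 = 7 chords.
E: 6 × 7 = 42 beats ÷ 1.5 = 28 chords.
Overall: 98 chords over 40 bars → 98/40 = 2.45 chords per bar.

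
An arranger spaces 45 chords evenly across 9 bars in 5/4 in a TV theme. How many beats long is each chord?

9 bars × 5 beats/bar = 45 beats total.
45 beats ÷ 45 chords = 1 beats per chord.
(That is a quarter note.)

1 beat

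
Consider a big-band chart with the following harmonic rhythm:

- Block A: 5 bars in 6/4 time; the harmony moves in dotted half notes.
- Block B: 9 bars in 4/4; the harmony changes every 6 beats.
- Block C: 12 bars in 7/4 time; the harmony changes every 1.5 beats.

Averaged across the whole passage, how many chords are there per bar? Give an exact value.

A: 5 × 6 = 30 beats ÷ 3 = 10 chords.
B: 9 × 4 = 36 beats ÷ 6 = 6 chords.
C: 12 × 7 = 84 beats ÷ 1.5 = 56 chords.
Overall: 72 chords over 26 bars → 72/26 = 36/13 chords per bar.

36/13 chords per bar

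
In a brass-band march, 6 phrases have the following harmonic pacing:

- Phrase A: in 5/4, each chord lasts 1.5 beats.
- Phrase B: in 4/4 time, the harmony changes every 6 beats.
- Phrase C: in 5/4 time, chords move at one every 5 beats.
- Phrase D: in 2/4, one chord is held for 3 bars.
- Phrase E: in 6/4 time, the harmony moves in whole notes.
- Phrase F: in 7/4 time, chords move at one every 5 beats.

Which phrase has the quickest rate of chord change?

A: 5/1.5 = 10/3 chords/bar.
B: 4/6 = 2/3 chords/bar.
C: 5/5 = 1 chord/bar.
D: 2/6 = 1/3 chords/bar.
E: 6/4 = 1.5 chords/bar.
F: 7/5 = 1.4 chords/bar.
Fastest is A at 10/3 chords/bar.

Phrase A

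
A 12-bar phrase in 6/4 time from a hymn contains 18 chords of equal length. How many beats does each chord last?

4 beats

12 bars × 6 beats/bar = 72 beats total.
72 beats ÷ 18 chords = 4 beats per chord.
(That is a whole note.)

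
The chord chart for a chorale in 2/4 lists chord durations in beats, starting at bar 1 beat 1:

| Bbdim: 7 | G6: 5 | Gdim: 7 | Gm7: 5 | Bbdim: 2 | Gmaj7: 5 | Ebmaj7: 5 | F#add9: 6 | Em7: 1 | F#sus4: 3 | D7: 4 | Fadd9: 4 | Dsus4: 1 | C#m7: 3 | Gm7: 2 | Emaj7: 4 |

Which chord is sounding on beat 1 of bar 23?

F#sus4

Beat 1 of bar 23 is beat (23−1)×2 + 1 = 45 overall.
Running totals: Bbdim ends at 7, G6 ends at 12, Gdim ends at 19, Gm7 ends at 24, Bbdim ends at 26, Gmaj7 ends at 31, Ebmaj7 ends at 36, F#add9 ends at 42, Em7 ends at 43, F#sus4 ends at 46.
Beat 45 falls within F#sus4.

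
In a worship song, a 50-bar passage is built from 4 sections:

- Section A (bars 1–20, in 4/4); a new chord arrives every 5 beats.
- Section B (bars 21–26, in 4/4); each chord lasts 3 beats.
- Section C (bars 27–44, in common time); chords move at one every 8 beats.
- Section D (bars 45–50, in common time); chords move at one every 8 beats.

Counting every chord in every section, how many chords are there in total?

36 chords

A: 20 bars × 4 beats = 80 beats; 5 beats/chord → 16 chords.
B: 6 bars × 4 beats = 24 beats; 3 beats/chord → 8 chords.
C: 18 bars × 4 beats = 72 beats; 8 beats/chord → 9 chords.
D: 6 bars × 4 beats = 24 beats; 8 beats/chord → 3 chords.
Total: 16 + 8 + 9 + 3 = 36.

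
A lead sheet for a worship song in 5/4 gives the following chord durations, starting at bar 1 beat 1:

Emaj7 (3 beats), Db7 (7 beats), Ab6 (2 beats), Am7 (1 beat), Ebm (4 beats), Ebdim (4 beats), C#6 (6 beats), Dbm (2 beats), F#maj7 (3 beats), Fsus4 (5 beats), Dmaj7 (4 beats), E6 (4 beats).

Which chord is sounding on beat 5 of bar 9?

E6

Beat 5 of bar 9 is beat (9−1)×5 + 5 = 45 overall.
Running totals: Emaj7 ends at 3, Db7 ends at 10, Ab6 ends at 12, Am7 ends at 13, Ebm ends at 17, Ebdim ends at 21, C#6 ends at 27, Dbm ends at 29, F#maj7 ends at 32, Fsus4 ends at 37, Dmaj7 ends at 41, E6 ends at 45.
Beat 45 falls within E6.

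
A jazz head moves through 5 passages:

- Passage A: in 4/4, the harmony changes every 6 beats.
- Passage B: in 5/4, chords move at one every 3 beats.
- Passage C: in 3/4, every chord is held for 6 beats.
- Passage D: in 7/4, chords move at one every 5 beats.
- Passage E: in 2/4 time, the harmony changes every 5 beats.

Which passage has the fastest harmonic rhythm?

A: 4 beats/bar ÷ 6 beats/chord = 2/3 chords/bar.
B: 5 beats/bar ÷ 3 beats/chord = 5/3 chords/bar.
C: 3 beats/bar ÷ 6 beats/chord = 0.5 chords/bar.
D: 7 beats/bar ÷ 5 beats/chord = 1.4 chords/bar.
E: 2 beats/bar ÷ 5 beats/chord = 0.4 chords/bar.
Fastest is B at 5/3 chords/bar.

Passage B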